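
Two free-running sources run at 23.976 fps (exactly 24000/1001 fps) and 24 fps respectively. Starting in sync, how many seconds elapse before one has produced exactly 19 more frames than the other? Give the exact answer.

The gap grows by |24 − 24000/1001| = 24/1001 frames per second.
Time for a 19-frame gap: 19 ÷ (24/1001) = 19019/24 s.

19019/24 seconds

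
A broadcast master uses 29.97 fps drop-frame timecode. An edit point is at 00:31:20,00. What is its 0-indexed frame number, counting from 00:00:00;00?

56344

Complete 10-minute blocks: 3, each 17982 frames → 53946.
Remaining 1 whole minute in the current block: 1800 + 0 × 1798 = 1800 frames.
Within the current minute: 20 × 30 + 0 − 2 = 598 (labels ;00/;01 skipped at this minute). Total = 53946 + 1800 + 598 = 56344.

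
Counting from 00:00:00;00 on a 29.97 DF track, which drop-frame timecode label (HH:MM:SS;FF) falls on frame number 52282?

Each 10-minute DF block holds 10 × 60 × 30 − 9 × 2 = 17982 frames. 52282 ÷ 17982 → 2 full blocks, remainder 16318.
Within the partial block the first minute is 1800 frames and each further minute 1798, so 9 further minute boundaries passed. Total skipped labels = 18 × 2 + 2 × 9 = 54.
Non-drop label index = 52282 + 54 = 52336; at 30 labels/s that is 00:29:04:16, i.e. DF 00:29:04;16.

00:29:04;16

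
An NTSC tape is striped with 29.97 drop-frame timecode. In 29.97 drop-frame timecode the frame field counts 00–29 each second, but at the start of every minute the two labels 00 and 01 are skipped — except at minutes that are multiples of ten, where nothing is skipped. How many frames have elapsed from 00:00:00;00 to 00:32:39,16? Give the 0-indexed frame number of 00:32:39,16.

As if non-drop at 30 labels/s: (0 × 3600 + 32 × 60 + 39) × 30 + 16 = 58786.
Minute boundaries passed: 32; those not divisible by 10: 32 − 3 = 29; dropped labels = 2 × 29 = 58.
Actual frame index = 58786 − 58 = 58728.

58728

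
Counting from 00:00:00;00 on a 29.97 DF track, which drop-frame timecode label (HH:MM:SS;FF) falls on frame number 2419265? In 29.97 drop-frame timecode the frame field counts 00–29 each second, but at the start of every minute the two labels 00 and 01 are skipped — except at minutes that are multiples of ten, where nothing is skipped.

Each 10-minute DF block holds 10 × 60 × 30 − 9 × 2 = 17982 frames. 2419265 ÷ 17982 → 134 full blocks, remainder 9677.
Within the partial block the first minute is 1800 frames and each further minute 1798, so 5 further minute boundaries passed. Total skipped labels = 18 × 134 + 2 × 5 = 2422.
Non-drop label index = 2419265 + 2422 = 2421687; at 30 labels/s that is 22:25:22:27, i.e. DF 22:25:22;27.

22:25:22;27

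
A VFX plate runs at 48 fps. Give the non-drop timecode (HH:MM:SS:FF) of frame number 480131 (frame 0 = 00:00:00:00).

02:46:42:35

480131 ÷ 48 = 10002 full seconds, remainder 35 frames.
10002 s = 2 h 46 min 42 s.
Timecode: 02:46:42:35.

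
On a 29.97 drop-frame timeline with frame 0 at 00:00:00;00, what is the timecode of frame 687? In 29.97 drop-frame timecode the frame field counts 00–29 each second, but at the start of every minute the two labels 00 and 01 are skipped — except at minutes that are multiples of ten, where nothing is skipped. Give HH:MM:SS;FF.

00:00:22;27

Each 10-minute DF block holds 10 × 60 × 30 − 9 × 2 = 17982 frames. 687 ÷ 17982 → 0 full blocks, remainder 687.
Within the partial block the first minute is 1800 frames and each further minute 1798, so 0 further minute boundaries passed. Total skipped labels = 18 × 0 + 2 × 0 = 0.
Non-drop label index = 687 + 0 = 687; at 30 labels/s that is 00:00:22:27, i.e. DF 00:00:22;27.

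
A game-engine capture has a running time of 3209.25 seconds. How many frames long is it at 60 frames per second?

Frames = 3209.25 × 60 = 192555.

192555 frames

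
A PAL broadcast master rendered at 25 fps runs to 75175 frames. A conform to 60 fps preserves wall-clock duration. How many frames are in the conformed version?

180420 frames

Target frames = source frames × (target rate / source rate) = 75175 × (60)/(25) = 75175 × 12/5 = 180420.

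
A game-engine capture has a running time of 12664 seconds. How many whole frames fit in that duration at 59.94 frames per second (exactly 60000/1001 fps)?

759080 frames

Frames = 12664 × 60000/1001 = 759840000/1001 ≈ 759080.9191.
Complete frames: 759080.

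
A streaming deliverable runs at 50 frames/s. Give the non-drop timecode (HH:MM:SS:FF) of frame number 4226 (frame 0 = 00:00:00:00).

00:01:24:26

4226 ÷ 50 = 84 full seconds, remainder 26 frames.
84 s = 0 h 1 min 24 s.
Timecode: 00:01:24:26.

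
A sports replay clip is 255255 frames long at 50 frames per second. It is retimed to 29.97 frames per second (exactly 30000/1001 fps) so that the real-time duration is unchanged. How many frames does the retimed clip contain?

153000 frames

Target frames = source frames × (target rate / source rate) = 255255 × (30000/1001)/(50) = 255255 × 600/1001 = 153000.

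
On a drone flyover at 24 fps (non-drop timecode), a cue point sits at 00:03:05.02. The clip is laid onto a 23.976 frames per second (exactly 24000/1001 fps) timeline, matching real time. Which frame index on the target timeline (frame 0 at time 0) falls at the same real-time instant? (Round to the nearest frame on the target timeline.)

Source frame index: (0×3600 + 3×60 + 5) × 24 + 2 = 4442.
Real time: 4442 / (24) = 2221/12 s.
Target frame: (2221/12) × (24000/1001) = 4442000/1001 ≈ 4437.562 → 4438.

frame 4438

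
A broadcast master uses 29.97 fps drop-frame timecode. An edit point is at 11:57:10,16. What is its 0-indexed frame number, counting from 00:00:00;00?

As if non-drop at 30 labels/s: (11 × 3600 + 57 × 60 + 10) × 30 + 16 = 1290916.
Minute boundaries passed: 717; those not divisible by 10: 717 − 71 = 646; dropped labels = 2 × 646 = 1292.
Actual frame index = 1290916 − 1292 = 1289624.

1289624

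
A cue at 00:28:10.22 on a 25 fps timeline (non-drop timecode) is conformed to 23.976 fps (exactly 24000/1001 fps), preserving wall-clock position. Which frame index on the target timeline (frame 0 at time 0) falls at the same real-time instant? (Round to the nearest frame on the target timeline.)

frame 40541

Source frame index: (0×3600 + 28×60 + 10) × 25 + 22 = 42272.
Real time: 42272 / (25) = 42272/25 s.
Target frame: (42272/25) × (24000/1001) = 40581120/1001 ≈ 40540.579 → 40541.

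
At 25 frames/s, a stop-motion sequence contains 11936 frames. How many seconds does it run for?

Running time = 11936 / (25) = 477.44 s.

477.44 seconds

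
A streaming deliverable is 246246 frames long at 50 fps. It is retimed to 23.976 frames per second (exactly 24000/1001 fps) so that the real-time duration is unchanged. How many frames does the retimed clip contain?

118080 frames

Target frames = source frames × (target rate / source rate) = 246246 × (24000/1001)/(50) = 246246 × 480/1001 = 118080.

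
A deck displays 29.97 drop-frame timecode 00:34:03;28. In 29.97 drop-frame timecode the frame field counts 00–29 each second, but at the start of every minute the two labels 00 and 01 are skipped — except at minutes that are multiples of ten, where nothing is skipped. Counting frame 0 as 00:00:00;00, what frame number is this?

As if non-drop at 30 labels/s: (0 × 3600 + 34 × 60 + 3) × 30 + 28 = 61318.
Minute boundaries passed: 34; those not divisible by 10: 34 − 3 = 31; dropped labels = 2 × 31 = 62.
Actual frame index = 61318 − 62 = 61256.

61256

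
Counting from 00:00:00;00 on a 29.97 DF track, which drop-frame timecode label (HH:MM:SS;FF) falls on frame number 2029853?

18:48:49;15

Ten DF minutes hold 17982 frames, so frame 2029853 lies in block 112 (frames 2013984–2031965) with 15869 frames into that block.
The block's first minute is 1800 frames and the rest 1798 each; 15869 frames reaches minute 8, so 112 × 18 + 8 × 2 = 2032 labels have been skipped so far.
Adding those back, label number 2029853 + 2032 = 2031885 at 30 labels/s is 67729 s + 15 f = 18 h 48 min 49 s frame 15, i.e. 18:48:49;15.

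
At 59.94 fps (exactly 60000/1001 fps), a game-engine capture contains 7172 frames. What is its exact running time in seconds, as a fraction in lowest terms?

1794793/15000 seconds

Running time = 7172 ÷ (60000/1001) = 7172 × 1001/60000 = 1794793/15000 s.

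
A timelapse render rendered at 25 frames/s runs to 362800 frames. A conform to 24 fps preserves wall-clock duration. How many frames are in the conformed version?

Target frames = source frames × (target rate / source rate) = 362800 × (24)/(25) = 362800 × 24/25 = 348288.

348288 frames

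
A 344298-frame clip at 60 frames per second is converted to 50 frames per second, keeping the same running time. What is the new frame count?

Target frames = source frames × (target rate / source rate) = 344298 × (50)/(60) = 344298 × 5/6 = 286915.

286915 frames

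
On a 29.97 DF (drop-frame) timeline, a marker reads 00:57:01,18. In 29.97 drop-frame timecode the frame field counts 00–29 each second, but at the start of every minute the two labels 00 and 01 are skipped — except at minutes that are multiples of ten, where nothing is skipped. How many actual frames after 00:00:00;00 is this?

102544

As if non-drop at 30 labels/s: (0 × 3600 + 57 × 60 + 1) × 30 + 18 = 102648.
Minute boundaries passed: 57; those not divisible by 10: 57 − 5 = 52; dropped labels = 2 × 52 = 104.
Actual frame index = 102648 − 104 = 102544.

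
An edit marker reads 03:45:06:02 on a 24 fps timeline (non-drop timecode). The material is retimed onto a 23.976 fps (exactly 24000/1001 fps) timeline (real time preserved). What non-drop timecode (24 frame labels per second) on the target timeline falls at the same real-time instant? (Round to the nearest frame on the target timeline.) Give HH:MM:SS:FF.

03:44:52:14

Source frame index: (3×3600 + 45×60 + 6) × 24 + 2 = 324146.
Real time: 324146 / (24) = 162073/12 s.
Target frame: (162073/12) × (24000/1001) = 324146000/1001 ≈ 323822.178 → 323822.
At 24 labels/s: frame 323822 → 03:44:52:14.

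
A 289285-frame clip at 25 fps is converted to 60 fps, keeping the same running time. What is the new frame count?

694284 frames

Target frames = source frames × (target rate / source rate) = 289285 × (60)/(25) = 289285 × 12/5 = 694284.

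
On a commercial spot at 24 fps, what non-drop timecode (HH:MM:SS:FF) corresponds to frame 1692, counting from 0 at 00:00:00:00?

00:01:10:12

1692 ÷ 24 = 70 full seconds, remainder 12 frames.
70 s = 0 h 1 min 10 s.
Timecode: 00:01:10:12.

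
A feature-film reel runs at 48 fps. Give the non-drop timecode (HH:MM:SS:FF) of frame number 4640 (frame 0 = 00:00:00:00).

00:01:36:32

4640 ÷ 48 = 96 full seconds, remainder 32 frames.
96 s = 0 h 1 min 36 s.
Timecode: 00:01:36:32.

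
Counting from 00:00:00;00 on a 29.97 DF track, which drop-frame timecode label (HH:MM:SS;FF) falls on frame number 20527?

Ten DF minutes hold 17982 frames, so frame 20527 lies in block 1 (frames 17982–35963) with 2545 frames into that block.
The block's first minute is 1800 frames and the rest 1798 each; 2545 frames reaches minute 1, so 1 × 18 + 1 × 2 = 20 labels have been skipped so far.
Adding those back, label number 20527 + 20 = 20547 at 30 labels/s is 684 s + 27 f = 0 h 11 min 24 s frame 27, i.e. 00:11:24;27.

00:11:24;27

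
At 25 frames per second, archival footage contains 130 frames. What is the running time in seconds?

5.2 seconds

Running time = 130 / (25) = 5.2 s.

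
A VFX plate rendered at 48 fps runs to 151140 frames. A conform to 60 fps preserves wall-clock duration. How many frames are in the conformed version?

Target frames = source frames × (target rate / source rate) = 151140 × (60)/(48) = 151140 × 5/4 = 188925.

188925 frames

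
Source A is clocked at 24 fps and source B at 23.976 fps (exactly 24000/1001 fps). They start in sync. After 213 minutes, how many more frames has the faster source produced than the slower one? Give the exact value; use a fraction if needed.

306720/1001 frames

213 min = 12780 s.
A emits 24 × 12780 = 306720 frames; B emits 24000/1001 × 12780 = 306720000/1001.
Difference = 306720/1001 frames (≈ 306.4136); B is behind A.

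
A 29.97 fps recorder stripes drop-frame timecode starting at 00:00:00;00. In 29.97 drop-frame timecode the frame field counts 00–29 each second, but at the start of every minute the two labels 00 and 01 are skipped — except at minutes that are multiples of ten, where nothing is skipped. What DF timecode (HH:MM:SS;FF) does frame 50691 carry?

00:28:11;13

Ten DF minutes hold 17982 frames, so frame 50691 lies in block 2 (frames 35964–53945) with 14727 frames into that block.
The block's first minute is 1800 frames and the rest 1798 each; 14727 frames reaches minute 8, so 2 × 18 + 8 × 2 = 52 labels have been skipped so far.
Adding those back, label number 50691 + 52 = 50743 at 30 labels/s is 1691 s + 13 f = 0 h 28 min 11 s frame 13, i.e. 00:28:11;13.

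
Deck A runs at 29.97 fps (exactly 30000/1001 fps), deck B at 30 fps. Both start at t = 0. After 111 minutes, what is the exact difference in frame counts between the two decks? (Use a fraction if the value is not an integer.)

199800/1001 frames

111 min = 6660 s.
A emits 30000/1001 × 6660 = 199800000/1001 frames; B emits 30 × 6660 = 199800.
Difference = 199800/1001 frames (≈ 199.6004); B is ahead of A.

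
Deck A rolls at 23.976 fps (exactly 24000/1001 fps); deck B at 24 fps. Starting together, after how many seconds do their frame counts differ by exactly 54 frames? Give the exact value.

2252.25 seconds

The gap grows by |24 − 24000/1001| = 24/1001 frames per second.
Time for a 54-frame gap: 54 ÷ (24/1001) = 2252.25 s.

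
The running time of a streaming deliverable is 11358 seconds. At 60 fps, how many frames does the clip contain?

Frames = 11358 × 60 = 681480.

681480 frames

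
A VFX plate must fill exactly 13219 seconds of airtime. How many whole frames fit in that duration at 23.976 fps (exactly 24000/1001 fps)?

316939 frames

Frames = 13219 × 24000/1001 = 317256000/1001 ≈ 316939.0609.
Complete frames: 316939.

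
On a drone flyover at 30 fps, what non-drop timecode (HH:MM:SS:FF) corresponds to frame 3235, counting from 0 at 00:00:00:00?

00:01:47:25

3235 ÷ 30 = 107 full seconds, remainder 25 frames.
107 s = 0 h 1 min 47 s.
Timecode: 00:01:47:25.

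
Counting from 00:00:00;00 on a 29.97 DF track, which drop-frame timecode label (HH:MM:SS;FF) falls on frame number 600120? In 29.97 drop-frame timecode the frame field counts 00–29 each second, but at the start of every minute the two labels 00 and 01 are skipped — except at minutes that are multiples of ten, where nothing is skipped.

05:33:44;00

Ten DF minutes hold 17982 frames, so frame 600120 lies in block 33 (frames 593406–611387) with 6714 frames into that block.
The block's first minute is 1800 frames and the rest 1798 each; 6714 frames reaches minute 3, so 33 × 18 + 3 × 2 = 600 labels have been skipped so far.
Adding those back, label number 600120 + 600 = 600720 at 30 labels/s is 20024 s + 0 f = 5 h 33 min 44 s frame 0, i.e. 05:33:44;00.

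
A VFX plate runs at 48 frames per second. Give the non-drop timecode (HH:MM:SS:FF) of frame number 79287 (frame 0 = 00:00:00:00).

00:27:31:39

79287 ÷ 48 = 1651 full seconds, remainder 39 frames.
1651 s = 0 h 27 min 31 s.
Timecode: 00:27:31:39.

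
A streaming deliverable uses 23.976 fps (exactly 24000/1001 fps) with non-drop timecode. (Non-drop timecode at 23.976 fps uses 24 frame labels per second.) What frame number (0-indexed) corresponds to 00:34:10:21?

frame 49221

Total seconds to the label: (0 × 3600 + 34 × 60 + 10) = 2050.
Frame index = 2050 × 24 + 21 = 49221.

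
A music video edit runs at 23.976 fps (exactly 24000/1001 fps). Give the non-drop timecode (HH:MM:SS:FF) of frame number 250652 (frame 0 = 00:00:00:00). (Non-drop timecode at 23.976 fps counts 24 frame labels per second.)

02:54:03:20

250652 ÷ 24 = 10443 full seconds, remainder 20 frames.
10443 s = 2 h 54 min 3 s.
Timecode: 02:54:03:20.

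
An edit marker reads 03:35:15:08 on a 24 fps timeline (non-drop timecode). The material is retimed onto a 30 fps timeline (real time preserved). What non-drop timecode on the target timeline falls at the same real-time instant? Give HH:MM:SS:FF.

Source frame index: (3×3600 + 35×60 + 15) × 24 + 8 = 309968.
Real time: 309968 / (24) = 38746/3 s.
Target frame: (38746/3) × (30) = 387460.
At 30 labels/s: frame 387460 → 03:35:15:10.

03:35:15:10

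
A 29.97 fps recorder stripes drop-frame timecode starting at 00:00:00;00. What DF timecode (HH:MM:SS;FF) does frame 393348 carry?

Each 10-minute DF block holds 10 × 60 × 30 − 9 × 2 = 17982 frames. 393348 ÷ 17982 → 21 full blocks, remainder 15726.
Within the partial block the first minute is 1800 frames and each further minute 1798, so 8 further minute boundaries passed. Total skipped labels = 18 × 21 + 2 × 8 = 394.
Non-drop label index = 393348 + 394 = 393742; at 30 labels/s that is 03:38:44:22, i.e. DF 03:38:44;22.

03:38:44;22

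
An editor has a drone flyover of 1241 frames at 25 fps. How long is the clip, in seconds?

Running time = 1241 / (25) = 49.64 s.

49.64 seconds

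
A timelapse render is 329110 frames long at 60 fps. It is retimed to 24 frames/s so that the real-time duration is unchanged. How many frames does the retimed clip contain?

131644 frames

Target frames = source frames × (target rate / source rate) = 329110 × (24)/(60) = 329110 × 2/5 = 131644.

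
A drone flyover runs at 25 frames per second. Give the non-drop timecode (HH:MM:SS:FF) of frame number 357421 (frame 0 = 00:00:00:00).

357421 ÷ 25 = 14296 full seconds, remainder 21 frames.
14296 s = 3 h 58 min 16 s.
Timecode: 03:58:16:21.

03:58:16:21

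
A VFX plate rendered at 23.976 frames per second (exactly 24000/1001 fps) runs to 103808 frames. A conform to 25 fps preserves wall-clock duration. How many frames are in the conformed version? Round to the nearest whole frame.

108241 frames

Frames at target rate = 103808 × (25) / (24000/1001) = 1623622/15 ≈ 108241.467.
Nearest whole frame: 108241.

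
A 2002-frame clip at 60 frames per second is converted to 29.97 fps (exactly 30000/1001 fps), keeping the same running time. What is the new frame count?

Target frames = source frames × (target rate / source rate) = 2002 × (30000/1001)/(60) = 2002 × 500/1001 = 1000.

1000 frames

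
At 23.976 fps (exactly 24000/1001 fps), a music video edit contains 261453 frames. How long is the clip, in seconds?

10904.768875 seconds

Running time = 261453 / (24000/1001) = 10904.768875 s.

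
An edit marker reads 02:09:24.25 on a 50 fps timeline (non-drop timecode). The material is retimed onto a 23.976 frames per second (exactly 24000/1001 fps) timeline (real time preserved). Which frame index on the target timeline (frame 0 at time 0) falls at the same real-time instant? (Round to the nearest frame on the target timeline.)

frame 186162

Source frame index: (2×3600 + 9×60 + 24) × 50 + 25 = 388225.
Real time: 388225 / (50) = 15529/2 s.
Target frame: (15529/2) × (24000/1001) = 186348000/1001 ≈ 186161.838 → 186162.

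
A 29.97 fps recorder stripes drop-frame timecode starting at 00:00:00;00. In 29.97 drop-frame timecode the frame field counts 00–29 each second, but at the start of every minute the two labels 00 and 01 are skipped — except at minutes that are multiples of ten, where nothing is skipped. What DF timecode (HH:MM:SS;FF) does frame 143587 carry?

01:19:51;01

Ten DF minutes hold 17982 frames, so frame 143587 lies in block 7 (frames 125874–143855) with 17713 frames into that block.
The block's first minute is 1800 frames and the rest 1798 each; 17713 frames reaches minute 9, so 7 × 18 + 9 × 2 = 144 labels have been skipped so far.
Adding those back, label number 143587 + 144 = 143731 at 30 labels/s is 4791 s + 1 f = 1 h 19 min 51 s frame 1, i.e. 01:19:51;01.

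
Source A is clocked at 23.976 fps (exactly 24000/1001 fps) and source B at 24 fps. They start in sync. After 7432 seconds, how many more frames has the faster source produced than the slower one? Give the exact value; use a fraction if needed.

178368/1001 frames

A emits 24000/1001 × 7432 = 178368000/1001 frames; B emits 24 × 7432 = 178368.
Difference = 178368/1001 frames (≈ 178.1898); B is ahead of A.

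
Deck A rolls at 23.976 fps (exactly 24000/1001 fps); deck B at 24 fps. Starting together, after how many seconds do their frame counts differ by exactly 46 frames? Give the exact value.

The gap grows by |24 − 24000/1001| = 24/1001 frames per second.
Time for a 46-frame gap: 46 ÷ (24/1001) = 23023/12 s.

23023/12 seconds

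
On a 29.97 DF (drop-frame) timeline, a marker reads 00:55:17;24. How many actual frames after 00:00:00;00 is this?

99434

Complete 10-minute blocks: 5, each 17982 frames → 89910.
Remaining 5 whole minutes in the current block: 1800 + 4 × 1798 = 8992 frames.
Within the current minute: 17 × 30 + 24 − 2 = 532 (labels ;00/;01 skipped at this minute). Total = 89910 + 8992 + 532 = 99434.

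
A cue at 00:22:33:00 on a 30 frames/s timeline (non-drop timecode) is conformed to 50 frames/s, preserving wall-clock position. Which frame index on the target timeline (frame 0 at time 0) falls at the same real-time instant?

frame 67650

Source frame index: (0×3600 + 22×60 + 33) × 30 + 0 = 40590.
Real time: 40590 / (30) = 1353 s.
Target frame: (1353) × (50) = 67650.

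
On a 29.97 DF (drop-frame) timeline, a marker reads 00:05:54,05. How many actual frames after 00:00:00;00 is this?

As if non-drop at 30 labels/s: (0 × 3600 + 5 × 60 + 54) × 30 + 5 = 10625.
Minute boundaries passed: 5; those not divisible by 10: 5 − 0 = 5; dropped labels = 2 × 5 = 10.
Actual frame index = 10625 − 10 = 10615.

10615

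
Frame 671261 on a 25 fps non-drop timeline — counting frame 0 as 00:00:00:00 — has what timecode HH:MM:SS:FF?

07:27:30:11

671261 ÷ 25 = 26850 full seconds, remainder 11 frames.
26850 s = 7 h 27 min 30 s.
Timecode: 07:27:30:11.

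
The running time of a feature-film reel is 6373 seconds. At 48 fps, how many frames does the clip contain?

Frames = 6373 × 48 = 305904.

305904 frames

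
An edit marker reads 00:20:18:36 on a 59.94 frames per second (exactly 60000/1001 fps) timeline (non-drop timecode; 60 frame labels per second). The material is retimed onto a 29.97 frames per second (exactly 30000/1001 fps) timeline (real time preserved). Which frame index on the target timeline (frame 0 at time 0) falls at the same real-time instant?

Source frame index: (0×3600 + 20×60 + 18) × 60 + 36 = 73116.
Real time: 73116 / (60000/1001) = 6099093/5000 s.
Target frame: (6099093/5000) × (30000/1001) = 36558.

frame 36558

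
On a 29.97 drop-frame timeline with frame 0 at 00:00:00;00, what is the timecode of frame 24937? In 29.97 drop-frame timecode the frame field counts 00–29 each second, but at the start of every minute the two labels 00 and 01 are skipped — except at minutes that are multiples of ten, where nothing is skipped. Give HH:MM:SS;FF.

00:13:52;01

Ten DF minutes hold 17982 frames, so frame 24937 lies in block 1 (frames 17982–35963) with 6955 frames into that block.
The block's first minute is 1800 frames and the rest 1798 each; 6955 frames reaches minute 3, so 1 × 18 + 3 × 2 = 24 labels have been skipped so far.
Adding those back, label number 24937 + 24 = 24961 at 30 labels/s is 832 s + 1 f = 0 h 13 min 52 s frame 1, i.e. 00:13:52;01.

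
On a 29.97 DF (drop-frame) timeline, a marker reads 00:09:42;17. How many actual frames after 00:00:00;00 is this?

17459

As if non-drop at 30 labels/s: (0 × 3600 + 9 × 60 + 42) × 30 + 17 = 17477.
Minute boundaries passed: 9; those not divisible by 10: 9 − 0 = 9; dropped labels = 2 × 9 = 18.
Actual frame index = 17477 − 18 = 17459.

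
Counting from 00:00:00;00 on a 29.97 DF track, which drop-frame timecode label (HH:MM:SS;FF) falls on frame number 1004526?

09:18:37;22

Each 10-minute DF block holds 10 × 60 × 30 − 9 × 2 = 17982 frames. 1004526 ÷ 17982 → 55 full blocks, remainder 15516.
Within the partial block the first minute is 1800 frames and each further minute 1798, so 8 further minute boundaries passed. Total skipped labels = 18 × 55 + 2 × 8 = 1006.
Non-drop label index = 1004526 + 1006 = 1005532; at 30 labels/s that is 09:18:37:22, i.e. DF 09:18:37;22.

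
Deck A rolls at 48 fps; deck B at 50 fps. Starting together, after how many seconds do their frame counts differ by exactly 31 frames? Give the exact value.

15.5 seconds

The gap grows by |50 − 48| = 2 frames per second.
Time for a 31-frame gap: 31 ÷ (2) = 15.5 s.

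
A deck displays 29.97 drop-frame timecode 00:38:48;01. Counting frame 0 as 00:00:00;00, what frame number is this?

Complete 10-minute blocks: 3, each 17982 frames → 53946.
Remaining 8 whole minutes in the current block: 1800 + 7 × 1798 = 14386 frames.
Within the current minute: 48 × 30 + 1 − 2 = 1439 (labels ;00/;01 skipped at this minute). Total = 53946 + 14386 + 1439 = 69771.

69771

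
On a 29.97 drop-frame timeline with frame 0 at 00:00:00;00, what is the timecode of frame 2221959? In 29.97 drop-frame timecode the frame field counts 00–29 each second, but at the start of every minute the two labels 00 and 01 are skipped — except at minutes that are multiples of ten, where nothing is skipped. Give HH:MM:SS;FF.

Each 10-minute DF block holds 10 × 60 × 30 − 9 × 2 = 17982 frames. 2221959 ÷ 17982 → 123 full blocks, remainder 10173.
Within the partial block the first minute is 1800 frames and each further minute 1798, so 5 further minute boundaries passed. Total skipped labels = 18 × 123 + 2 × 5 = 2224.
Non-drop label index = 2221959 + 2224 = 2224183; at 30 labels/s that is 20:35:39:13, i.e. DF 20:35:39;13.

20:35:39;13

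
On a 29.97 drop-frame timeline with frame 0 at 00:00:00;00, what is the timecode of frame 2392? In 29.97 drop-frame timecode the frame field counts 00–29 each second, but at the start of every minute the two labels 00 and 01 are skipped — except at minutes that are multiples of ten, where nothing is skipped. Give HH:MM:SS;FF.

00:01:19;24

Ten DF minutes hold 17982 frames, so frame 2392 lies in block 0 (frames 0–17981) with 2392 frames into that block.
The block's first minute is 1800 frames and the rest 1798 each; 2392 frames reaches minute 1, so 0 × 18 + 1 × 2 = 2 labels have been skipped so far.
Adding those back, label number 2392 + 2 = 2394 at 30 labels/s is 79 s + 24 f = 0 h 1 min 19 s frame 24, i.e. 00:01:19;24.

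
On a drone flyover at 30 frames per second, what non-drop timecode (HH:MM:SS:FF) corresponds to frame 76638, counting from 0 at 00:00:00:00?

00:42:34:18

76638 ÷ 30 = 2554 full seconds, remainder 18 frames.
2554 s = 0 h 42 min 34 s.
Timecode: 00:42:34:18.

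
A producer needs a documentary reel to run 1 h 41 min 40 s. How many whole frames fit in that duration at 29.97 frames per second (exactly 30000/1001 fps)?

1 h 41 min 40 s = 6100 s.
Frames = 6100 × 30000/1001 = 183000000/1001 ≈ 182817.1828.
Complete frames: 182817.

182817 frames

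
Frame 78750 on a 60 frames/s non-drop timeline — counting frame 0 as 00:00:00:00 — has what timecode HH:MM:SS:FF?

00:21:52:30

78750 ÷ 60 = 1312 full seconds, remainder 30 frames.
1312 s = 0 h 21 min 52 s.
Timecode: 00:21:52:30.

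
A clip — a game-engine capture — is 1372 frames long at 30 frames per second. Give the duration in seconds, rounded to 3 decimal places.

45.733 seconds

Running time = 1372 × 1/30 = 686/15 s ≈ 45.733 s.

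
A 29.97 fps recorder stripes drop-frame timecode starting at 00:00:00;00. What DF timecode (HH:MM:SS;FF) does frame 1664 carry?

Ten DF minutes hold 17982 frames, so frame 1664 lies in block 0 (frames 0–17981) with 1664 frames into that block.
The block's first minute is 1800 frames and the rest 1798 each; 1664 frames reaches minute 0, so 0 × 18 + 0 × 2 = 0 labels have been skipped so far.
Adding those back, label number 1664 + 0 = 1664 at 30 labels/s is 55 s + 14 f = 0 h 0 min 55 s frame 14, i.e. 00:00:55;14.

00:00:55;14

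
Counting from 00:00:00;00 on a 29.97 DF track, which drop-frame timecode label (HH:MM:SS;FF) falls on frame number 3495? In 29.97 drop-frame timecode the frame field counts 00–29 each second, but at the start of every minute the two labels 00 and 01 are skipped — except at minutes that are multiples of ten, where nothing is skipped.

Each 10-minute DF block holds 10 × 60 × 30 − 9 × 2 = 17982 frames. 3495 ÷ 17982 → 0 full blocks, remainder 3495.
Within the partial block the first minute is 1800 frames and each further minute 1798, so 1 further minute boundary passed. Total skipped labels = 18 × 0 + 2 × 1 = 2.
Non-drop label index = 3495 + 2 = 3497; at 30 labels/s that is 00:01:56:17, i.e. DF 00:01:56;17.

00:01:56;17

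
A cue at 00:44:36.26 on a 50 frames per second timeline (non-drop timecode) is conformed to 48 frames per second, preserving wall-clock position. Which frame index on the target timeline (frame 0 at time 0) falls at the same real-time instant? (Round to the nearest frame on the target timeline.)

frame 128473

Source frame index: (0×3600 + 44×60 + 36) × 50 + 26 = 133826.
Real time: 133826 / (50) = 66913/25 s.
Target frame: (66913/25) × (48) = 3211824/25 ≈ 128472.960 → 128473.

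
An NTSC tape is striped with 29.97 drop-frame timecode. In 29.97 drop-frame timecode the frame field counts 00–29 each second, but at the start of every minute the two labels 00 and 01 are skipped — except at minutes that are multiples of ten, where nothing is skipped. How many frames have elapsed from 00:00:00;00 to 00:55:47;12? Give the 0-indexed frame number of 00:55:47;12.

Complete 10-minute blocks: 5, each 17982 frames → 89910.
Remaining 5 whole minutes in the current block: 1800 + 4 × 1798 = 8992 frames.
Within the current minute: 47 × 30 + 12 − 2 = 1420 (labels ;00/;01 skipped at this minute). Total = 89910 + 8992 + 1420 = 100322.

100322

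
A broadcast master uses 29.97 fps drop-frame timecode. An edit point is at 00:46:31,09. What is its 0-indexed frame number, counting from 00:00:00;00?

As if non-drop at 30 labels/s: (0 × 3600 + 46 × 60 + 31) × 30 + 9 = 83739.
Minute boundaries passed: 46; those not divisible by 10: 46 − 4 = 42; dropped labels = 2 × 42 = 84.
Actual frame index = 83739 − 84 = 83655.

83655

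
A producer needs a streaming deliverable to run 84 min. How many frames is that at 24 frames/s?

84 min = 5040 s.
Frames = 5040 × 24 = 120960.

120960 frames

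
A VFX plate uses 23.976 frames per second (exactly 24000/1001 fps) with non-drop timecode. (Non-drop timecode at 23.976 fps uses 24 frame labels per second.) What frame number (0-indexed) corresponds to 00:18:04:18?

26034

Total seconds to the label: (0 × 3600 + 18 × 60 + 4) = 1084.
Frame index = 1084 × 24 + 18 = 26034.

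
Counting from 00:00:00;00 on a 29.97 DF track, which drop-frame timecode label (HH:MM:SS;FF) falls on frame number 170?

00:00:05;20

Each 10-minute DF block holds 10 × 60 × 30 − 9 × 2 = 17982 frames. 170 ÷ 17982 → 0 full blocks, remainder 170.
Within the partial block the first minute is 1800 frames and each further minute 1798, so 0 further minute boundaries passed. Total skipped labels = 18 × 0 + 2 × 0 = 0.
Non-drop label index = 170 + 0 = 170; at 30 labels/s that is 00:00:05:20, i.e. DF 00:00:05;20.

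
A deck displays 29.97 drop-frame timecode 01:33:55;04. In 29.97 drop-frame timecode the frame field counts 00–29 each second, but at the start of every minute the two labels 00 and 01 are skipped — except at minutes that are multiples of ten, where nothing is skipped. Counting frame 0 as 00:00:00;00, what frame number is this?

168886

As if non-drop at 30 labels/s: (1 × 3600 + 33 × 60 + 55) × 30 + 4 = 169054.
Minute boundaries passed: 93; those not divisible by 10: 93 − 9 = 84; dropped labels = 2 × 84 = 168.
Actual frame index = 169054 − 168 = 168886.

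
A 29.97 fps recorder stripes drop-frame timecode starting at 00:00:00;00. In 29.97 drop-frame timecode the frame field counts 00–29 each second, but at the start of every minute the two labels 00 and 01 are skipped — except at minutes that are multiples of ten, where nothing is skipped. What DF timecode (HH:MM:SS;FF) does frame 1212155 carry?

11:14:05;19

Each 10-minute DF block holds 10 × 60 × 30 − 9 × 2 = 17982 frames. 1212155 ÷ 17982 → 67 full blocks, remainder 7361.
Within the partial block the first minute is 1800 frames and each further minute 1798, so 4 further minute boundaries passed. Total skipped labels = 18 × 67 + 2 × 4 = 1214.
Non-drop label index = 1212155 + 1214 = 1213369; at 30 labels/s that is 11:14:05:19, i.e. DF 11:14:05;19.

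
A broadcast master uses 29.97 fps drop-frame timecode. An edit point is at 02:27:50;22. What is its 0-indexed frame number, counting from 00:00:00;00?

265856

As if non-drop at 30 labels/s: (2 × 3600 + 27 × 60 + 50) × 30 + 22 = 266122.
Minute boundaries passed: 147; those not divisible by 10: 147 − 14 = 133; dropped labels = 2 × 133 = 266.
Actual frame index = 266122 − 266 = 265856.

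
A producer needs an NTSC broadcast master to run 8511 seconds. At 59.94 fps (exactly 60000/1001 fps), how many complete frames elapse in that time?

Frames = 8511 × 60000/1001 = 510660000/1001 ≈ 510149.8501.
Complete frames: 510149.

510149 frames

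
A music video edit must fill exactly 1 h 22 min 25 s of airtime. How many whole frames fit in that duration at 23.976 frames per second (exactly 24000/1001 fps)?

1 h 22 min 25 s = 4945 s.
Frames = 4945 × 24000/1001 = 118680000/1001 ≈ 118561.4386.
Complete frames: 118561.

118561 frames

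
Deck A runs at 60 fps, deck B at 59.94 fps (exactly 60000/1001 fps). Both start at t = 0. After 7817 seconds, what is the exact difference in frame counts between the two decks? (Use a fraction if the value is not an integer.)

A emits 60 × 7817 = 469020 frames; B emits 60000/1001 × 7817 = 469020000/1001.
Difference = 469020/1001 frames (≈ 468.5514); B is behind A.

469020/1001 frames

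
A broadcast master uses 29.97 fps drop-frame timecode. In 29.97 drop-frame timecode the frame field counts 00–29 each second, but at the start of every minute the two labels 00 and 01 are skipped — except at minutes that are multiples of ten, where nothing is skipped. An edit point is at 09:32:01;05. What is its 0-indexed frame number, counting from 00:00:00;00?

1028605

Complete 10-minute blocks: 57, each 17982 frames → 1024974.
Remaining 2 whole minutes in the current block: 1800 + 1 × 1798 = 3598 frames.
Within the current minute: 1 × 30 + 5 − 2 = 33 (labels ;00/;01 skipped at this minute). Total = 1024974 + 3598 + 33 = 1028605.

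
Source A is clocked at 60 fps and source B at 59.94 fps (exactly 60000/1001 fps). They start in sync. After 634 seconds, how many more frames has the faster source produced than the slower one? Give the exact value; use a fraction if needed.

A emits 60 × 634 = 38040 frames; B emits 60000/1001 × 634 = 38040000/1001.
Difference = 38040/1001 frames (≈ 38.0020); B is behind A.

38040/1001 frames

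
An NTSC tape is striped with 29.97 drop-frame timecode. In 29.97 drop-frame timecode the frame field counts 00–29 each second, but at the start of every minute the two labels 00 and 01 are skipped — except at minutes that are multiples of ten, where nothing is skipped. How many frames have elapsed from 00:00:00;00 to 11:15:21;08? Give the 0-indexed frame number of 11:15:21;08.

1214422

Complete 10-minute blocks: 67, each 17982 frames → 1204794.
Remaining 5 whole minutes in the current block: 1800 + 4 × 1798 = 8992 frames.
Within the current minute: 21 × 30 + 8 − 2 = 636 (labels ;00/;01 skipped at this minute). Total = 1204794 + 8992 + 636 = 1214422.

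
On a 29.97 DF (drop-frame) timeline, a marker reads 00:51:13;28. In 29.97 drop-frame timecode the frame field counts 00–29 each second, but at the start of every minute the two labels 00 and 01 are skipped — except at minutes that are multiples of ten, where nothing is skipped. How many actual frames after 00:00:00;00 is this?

92126

Complete 10-minute blocks: 5, each 17982 frames → 89910.
Remaining 1 whole minute in the current block: 1800 + 0 × 1798 = 1800 frames.
Within the current minute: 13 × 30 + 28 − 2 = 416 (labels ;00/;01 skipped at this minute). Total = 89910 + 1800 + 416 = 92126.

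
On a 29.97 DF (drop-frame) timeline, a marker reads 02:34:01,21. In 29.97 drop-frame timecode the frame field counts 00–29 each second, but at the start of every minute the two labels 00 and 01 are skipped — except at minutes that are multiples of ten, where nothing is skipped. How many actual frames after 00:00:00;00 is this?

276973

As if non-drop at 30 labels/s: (2 × 3600 + 34 × 60 + 1) × 30 + 21 = 277251.
Minute boundaries passed: 154; those not divisible by 10: 154 − 15 = 139; dropped labels = 2 × 139 = 278.
Actual frame index = 277251 − 278 = 276973.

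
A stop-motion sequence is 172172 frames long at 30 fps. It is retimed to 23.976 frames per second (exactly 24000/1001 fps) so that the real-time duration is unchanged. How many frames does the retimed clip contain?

Target frames = source frames × (target rate / source rate) = 172172 × (24000/1001)/(30) = 172172 × 800/1001 = 137600.

137600 frames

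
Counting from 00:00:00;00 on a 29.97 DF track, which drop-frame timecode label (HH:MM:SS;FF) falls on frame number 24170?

00:13:26;14

Each 10-minute DF block holds 10 × 60 × 30 − 9 × 2 = 17982 frames. 24170 ÷ 17982 → 1 full block, remainder 6188.
Within the partial block the first minute is 1800 frames and each further minute 1798, so 3 further minute boundaries passed. Total skipped labels = 18 × 1 + 2 × 3 = 24.
Non-drop label index = 24170 + 24 = 24194; at 30 labels/s that is 00:13:26:14, i.e. DF 00:13:26;14.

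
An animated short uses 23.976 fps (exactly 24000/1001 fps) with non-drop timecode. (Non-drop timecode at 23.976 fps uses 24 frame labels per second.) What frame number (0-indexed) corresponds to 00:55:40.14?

Total seconds to the label: (0 × 3600 + 55 × 60 + 40) = 3340.
Frame index = 3340 × 24 + 14 = 80174.

80174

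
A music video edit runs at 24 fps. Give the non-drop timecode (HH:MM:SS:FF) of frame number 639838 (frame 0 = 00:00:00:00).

07:24:19:22

639838 ÷ 24 = 26659 full seconds, remainder 22 frames.
26659 s = 7 h 24 min 19 s.
Timecode: 07:24:19:22.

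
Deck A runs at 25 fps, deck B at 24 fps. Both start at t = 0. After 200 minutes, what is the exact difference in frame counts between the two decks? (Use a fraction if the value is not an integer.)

200 min = 12000 s.
A emits 25 × 12000 = 300000 frames; B emits 24 × 12000 = 288000.
Difference = 12000 frames; B is behind A.

12000 frames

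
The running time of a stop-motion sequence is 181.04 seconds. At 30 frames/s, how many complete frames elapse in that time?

Frames = 181.04 × 30 = 27156/5 ≈ 5431.2000.
Complete frames: 5431.

5431 frames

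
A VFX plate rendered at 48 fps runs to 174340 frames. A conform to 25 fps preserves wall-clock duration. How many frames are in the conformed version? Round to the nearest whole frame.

90802 frames

Frames at target rate = 174340 × (25) / (48) = 1089625/12 ≈ 90802.083.
Nearest whole frame: 90802.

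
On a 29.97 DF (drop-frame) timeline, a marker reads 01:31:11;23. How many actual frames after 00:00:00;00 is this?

As if non-drop at 30 labels/s: (1 × 3600 + 31 × 60 + 11) × 30 + 23 = 164153.
Minute boundaries passed: 91; those not divisible by 10: 91 − 9 = 82; dropped labels = 2 × 82 = 164.
Actual frame index = 164153 − 164 = 163989.

163989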